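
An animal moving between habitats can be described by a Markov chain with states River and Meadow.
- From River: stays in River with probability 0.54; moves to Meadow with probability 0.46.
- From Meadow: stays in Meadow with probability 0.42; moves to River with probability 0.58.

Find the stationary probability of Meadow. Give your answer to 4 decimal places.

Let the stationary distribution be π with π = πP and π_1 + π_2 = 1.
π_1 = 0.54·π_1 + 0.58·π_2
Solving with the normalization constraint gives π = (0.5577, 0.4423).
So the stationary probability of Meadow is 0.4423.

0.4423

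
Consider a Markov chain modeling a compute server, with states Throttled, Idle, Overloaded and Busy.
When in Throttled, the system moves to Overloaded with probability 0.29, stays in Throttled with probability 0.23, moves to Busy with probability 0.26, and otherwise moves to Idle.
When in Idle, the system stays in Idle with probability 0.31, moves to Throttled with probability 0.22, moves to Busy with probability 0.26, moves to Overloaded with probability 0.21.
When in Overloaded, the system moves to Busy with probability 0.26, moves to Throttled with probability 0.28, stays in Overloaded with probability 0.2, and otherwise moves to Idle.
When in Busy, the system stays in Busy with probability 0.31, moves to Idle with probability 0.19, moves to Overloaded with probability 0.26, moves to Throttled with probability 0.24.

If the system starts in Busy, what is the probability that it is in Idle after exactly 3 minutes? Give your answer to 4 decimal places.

Propagate the distribution vector 3 minutes from Busy.
After 0 minutes: (0.0000, 0.0000, 0.0000, 1.0000)
After 1 minute: (0.2400, 0.1900, 0.2600, 0.3100)
After 2 minutes: (0.2442, 0.2382, 0.2421, 0.2755)
After 3 minutes: (0.2425, 0.2429, 0.2409, 0.2738)
P(in Idle after 3 minutes) = 0.2429

0.2429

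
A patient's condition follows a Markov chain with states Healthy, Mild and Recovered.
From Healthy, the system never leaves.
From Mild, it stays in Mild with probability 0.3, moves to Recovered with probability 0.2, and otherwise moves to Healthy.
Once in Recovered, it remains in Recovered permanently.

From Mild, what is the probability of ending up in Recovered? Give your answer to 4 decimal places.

Let h(s) be the probability of absorption at Recovered starting from transient state s. Then h(Recovered) = 1 and h(Healthy) = 0. By first-step analysis:
h(Mild) = 0.5·0 + 0.3·h(Mild) + 0.2·1
Solving: h(Mild) = 0.2857.
Starting from Mild, the probability is 0.2857.

0.2857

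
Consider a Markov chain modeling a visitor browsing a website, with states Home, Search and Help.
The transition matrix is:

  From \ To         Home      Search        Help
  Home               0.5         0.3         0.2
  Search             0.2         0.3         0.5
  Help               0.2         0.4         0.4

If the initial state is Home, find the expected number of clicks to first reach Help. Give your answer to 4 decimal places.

3.4483

Let t(s) be the expected number of clicks to first reach Help from state s, with t(Help) = 0. Conditioning on the first click:
t(Home) = 1 + 0.5·t(Home) + 0.3·t(Search)
t(Search) = 1 + 0.2·t(Home) + 0.3·t(Search)
Solving: t(Home) = 3.4483, t(Search) = 2.4138.
Expected clicks from Home to Help: 3.4483.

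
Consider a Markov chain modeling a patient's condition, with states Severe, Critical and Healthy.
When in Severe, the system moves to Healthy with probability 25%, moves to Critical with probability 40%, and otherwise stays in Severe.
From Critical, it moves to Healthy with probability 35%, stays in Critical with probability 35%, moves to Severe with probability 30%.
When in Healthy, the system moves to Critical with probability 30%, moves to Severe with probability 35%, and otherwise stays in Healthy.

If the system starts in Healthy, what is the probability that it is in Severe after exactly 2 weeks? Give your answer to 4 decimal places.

0.3350

Sum over the intermediate state after 1 week:
P = P(Healthy→Severe)·P(Severe→Severe) + P(Healthy→Critical)·P(Critical→Severe) + P(Healthy→Healthy)·P(Healthy→Severe)
  = 0.35×0.35 + 0.3×0.3 + 0.35×0.35
  = 0.1225 + 0.0900 + 0.1225 = 0.3350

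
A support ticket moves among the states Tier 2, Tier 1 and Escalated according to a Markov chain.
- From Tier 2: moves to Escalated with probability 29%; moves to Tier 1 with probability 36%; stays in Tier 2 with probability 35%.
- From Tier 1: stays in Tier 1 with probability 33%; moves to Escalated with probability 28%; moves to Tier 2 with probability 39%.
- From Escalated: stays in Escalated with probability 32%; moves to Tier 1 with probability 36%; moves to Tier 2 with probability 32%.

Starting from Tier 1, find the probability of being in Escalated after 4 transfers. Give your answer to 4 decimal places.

0.2954

Propagate the distribution vector 4 transfers from Tier 1.
After 0 transfers: (0.0000, 1.0000, 0.0000)
After 1 transfer: (0.3900, 0.3300, 0.2800)
After 2 transfers: (0.3548, 0.3501, 0.2951)
After 3 transfers: (0.3552, 0.3495, 0.2954)
After 4 transfers: (0.3551, 0.3495, 0.2954)
P(in Escalated after 4 transfers) = 0.2954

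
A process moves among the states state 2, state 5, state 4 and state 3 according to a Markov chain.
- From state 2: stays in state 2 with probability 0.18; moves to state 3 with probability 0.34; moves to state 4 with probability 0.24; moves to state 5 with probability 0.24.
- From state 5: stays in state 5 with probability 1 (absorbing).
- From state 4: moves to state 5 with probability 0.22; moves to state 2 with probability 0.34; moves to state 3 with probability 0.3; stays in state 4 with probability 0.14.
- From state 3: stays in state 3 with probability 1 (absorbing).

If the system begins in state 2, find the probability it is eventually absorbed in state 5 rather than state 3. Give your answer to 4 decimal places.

0.4157

Let h(s) be the probability of absorption at state 5 starting from transient state s. Then h(state 5) = 1 and h(state 3) = 0. By first-step analysis:
h(state 2) = 0.18·h(state 2) + 0.24·1 + 0.24·h(state 4) + 0.34·0
h(state 4) = 0.34·h(state 2) + 0.22·1 + 0.14·h(state 4) + 0.3·0
Solving: h(state 2) = 0.4157, h(state 4) = 0.4201.
Starting from state 2, the probability is 0.4157.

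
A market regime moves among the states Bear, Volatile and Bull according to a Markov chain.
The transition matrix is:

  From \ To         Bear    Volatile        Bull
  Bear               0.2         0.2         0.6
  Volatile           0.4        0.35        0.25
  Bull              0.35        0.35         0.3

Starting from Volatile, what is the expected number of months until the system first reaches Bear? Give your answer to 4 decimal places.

Let t(s) be the expected number of months to first reach Bear from state s, with t(Bear) = 0. Conditioning on the first month:
t(Volatile) = 1 + 0.35·t(Volatile) + 0.25·t(Bull)
t(Bull) = 1 + 0.35·t(Volatile) + 0.3·t(Bull)
Solving: t(Volatile) = 2.5850, t(Bull) = 2.7211.
Expected months from Volatile to Bear: 2.5850.

2.5850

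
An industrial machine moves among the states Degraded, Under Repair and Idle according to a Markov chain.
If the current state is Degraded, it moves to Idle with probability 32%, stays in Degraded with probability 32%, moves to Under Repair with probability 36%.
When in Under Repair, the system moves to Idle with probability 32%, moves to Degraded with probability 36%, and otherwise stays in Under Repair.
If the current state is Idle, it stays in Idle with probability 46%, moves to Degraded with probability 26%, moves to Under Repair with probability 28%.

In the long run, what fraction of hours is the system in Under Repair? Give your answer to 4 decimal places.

0.3175

Let the stationary distribution be π with π = πP and π_1 + π_2 + π_3 = 1.
π_1 = 0.32·π_1 + 0.36·π_2 + 0.26·π_3
π_2 = 0.36·π_1 + 0.32·π_2 + 0.28·π_3
Solving with the normalization constraint gives π = (0.3104, 0.3175, 0.3721).
So the stationary probability of Under Repair is 0.3175.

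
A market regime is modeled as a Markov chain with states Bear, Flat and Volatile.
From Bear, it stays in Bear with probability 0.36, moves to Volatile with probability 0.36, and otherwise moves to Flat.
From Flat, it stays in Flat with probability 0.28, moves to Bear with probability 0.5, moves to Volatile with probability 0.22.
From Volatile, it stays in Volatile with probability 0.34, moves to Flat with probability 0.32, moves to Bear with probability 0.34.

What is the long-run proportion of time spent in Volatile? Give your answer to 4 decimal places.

0.3128

Let the stationary distribution be π with π = πP and π_1 + π_2 + π_3 = 1.
π_1 = 0.36·π_1 + 0.5·π_2 + 0.34·π_3
π_2 = 0.28·π_1 + 0.28·π_2 + 0.32·π_3
Solving with the normalization constraint gives π = (0.3947, 0.2925, 0.3128).
So the stationary probability of Volatile is 0.3128.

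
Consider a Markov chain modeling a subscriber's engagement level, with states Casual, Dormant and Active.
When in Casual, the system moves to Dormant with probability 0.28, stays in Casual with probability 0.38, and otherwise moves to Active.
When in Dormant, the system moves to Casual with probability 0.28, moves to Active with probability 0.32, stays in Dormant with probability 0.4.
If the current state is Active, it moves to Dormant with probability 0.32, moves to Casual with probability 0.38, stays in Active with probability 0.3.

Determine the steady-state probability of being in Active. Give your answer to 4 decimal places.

0.3205

Let the stationary distribution be π with π = πP and π_1 + π_2 + π_3 = 1.
π_1 = 0.38·π_1 + 0.28·π_2 + 0.38·π_3
π_2 = 0.28·π_1 + 0.4·π_2 + 0.32·π_3
Solving with the normalization constraint gives π = (0.3467, 0.3328, 0.3205).
So the stationary probability of Active is 0.3205.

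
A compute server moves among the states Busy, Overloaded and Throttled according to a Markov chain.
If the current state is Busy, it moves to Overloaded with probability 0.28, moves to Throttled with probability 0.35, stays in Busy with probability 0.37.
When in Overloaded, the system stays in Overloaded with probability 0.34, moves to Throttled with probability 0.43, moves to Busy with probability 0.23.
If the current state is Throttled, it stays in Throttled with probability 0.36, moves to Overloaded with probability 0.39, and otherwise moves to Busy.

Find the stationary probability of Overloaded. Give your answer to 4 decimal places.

0.3425

Let the stationary distribution be π with π = πP and π_1 + π_2 + π_3 = 1.
π_1 = 0.37·π_1 + 0.23·π_2 + 0.25·π_3
π_2 = 0.28·π_1 + 0.34·π_2 + 0.39·π_3
Solving with the normalization constraint gives π = (0.2763, 0.3425, 0.3812).
So the stationary probability of Overloaded is 0.3425.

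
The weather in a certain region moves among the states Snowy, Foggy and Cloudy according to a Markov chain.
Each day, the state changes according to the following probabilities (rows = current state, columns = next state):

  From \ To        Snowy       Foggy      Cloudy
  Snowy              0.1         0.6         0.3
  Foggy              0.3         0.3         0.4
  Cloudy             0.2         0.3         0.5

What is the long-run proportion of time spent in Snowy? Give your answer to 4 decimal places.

0.2150

Let the stationary distribution be π with π = πP and π_1 + π_2 + π_3 = 1.
π_1 = 0.1·π_1 + 0.3·π_2 + 0.2·π_3
π_2 = 0.6·π_1 + 0.3·π_2 + 0.3·π_3
Solving with the normalization constraint gives π = (0.2150, 0.3645, 0.4206).
So the stationary probability of Snowy is 0.2150.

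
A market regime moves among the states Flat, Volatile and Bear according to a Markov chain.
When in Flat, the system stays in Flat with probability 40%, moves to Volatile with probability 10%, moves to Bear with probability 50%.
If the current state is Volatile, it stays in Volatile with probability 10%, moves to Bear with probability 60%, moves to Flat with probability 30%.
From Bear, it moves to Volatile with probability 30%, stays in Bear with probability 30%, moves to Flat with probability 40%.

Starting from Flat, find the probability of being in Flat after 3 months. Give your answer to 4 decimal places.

0.3800

Propagate the distribution vector 3 months from Flat.
After 0 months: (1.0000, 0.0000, 0.0000)
After 1 month: (0.4000, 0.1000, 0.5000)
After 2 months: (0.3900, 0.2000, 0.4100)
After 3 months: (0.3800, 0.1820, 0.4380)
P(in Flat after 3 months) = 0.3800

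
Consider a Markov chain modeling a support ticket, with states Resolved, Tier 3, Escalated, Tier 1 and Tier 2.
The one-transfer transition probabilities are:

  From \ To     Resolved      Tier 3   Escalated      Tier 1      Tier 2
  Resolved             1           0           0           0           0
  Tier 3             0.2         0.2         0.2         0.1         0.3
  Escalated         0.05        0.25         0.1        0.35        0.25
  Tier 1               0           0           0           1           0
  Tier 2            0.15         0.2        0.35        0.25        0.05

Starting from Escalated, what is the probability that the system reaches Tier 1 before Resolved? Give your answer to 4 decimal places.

0.7192

Let h(s) be the probability of absorption at Tier 1 starting from transient state s. Then h(Tier 1) = 1 and h(Resolved) = 0. By first-step analysis:
h(Tier 3) = 0.2·0 + 0.2·h(Tier 3) + 0.2·h(Escalated) + 0.1·1 + 0.3·h(Tier 2)
h(Escalated) = 0.05·0 + 0.25·h(Tier 3) + 0.1·h(Escalated) + 0.35·1 + 0.25·h(Tier 2)
h(Tier 2) = 0.15·0 + 0.2·h(Tier 3) + 0.35·h(Escalated) + 0.25·1 + 0.05·h(Tier 2)
Solving: h(Tier 3) = 0.5459, h(Escalated) = 0.7192, h(Tier 2) = 0.6430.
Starting from Escalated, the probability is 0.7192.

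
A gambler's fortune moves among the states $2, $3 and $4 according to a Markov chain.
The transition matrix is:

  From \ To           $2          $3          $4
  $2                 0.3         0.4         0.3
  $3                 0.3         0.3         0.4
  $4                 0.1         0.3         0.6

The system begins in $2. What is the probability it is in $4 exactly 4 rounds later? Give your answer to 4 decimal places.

0.4710

Propagate the distribution vector 4 rounds from $2.
After 0 rounds: (1.0000, 0.0000, 0.0000)
After 1 round: (0.3000, 0.4000, 0.3000)
After 2 rounds: (0.2400, 0.3300, 0.4300)
After 3 rounds: (0.2140, 0.3240, 0.4620)
After 4 rounds: (0.2076, 0.3214, 0.4710)
P(in $4 after 4 rounds) = 0.4710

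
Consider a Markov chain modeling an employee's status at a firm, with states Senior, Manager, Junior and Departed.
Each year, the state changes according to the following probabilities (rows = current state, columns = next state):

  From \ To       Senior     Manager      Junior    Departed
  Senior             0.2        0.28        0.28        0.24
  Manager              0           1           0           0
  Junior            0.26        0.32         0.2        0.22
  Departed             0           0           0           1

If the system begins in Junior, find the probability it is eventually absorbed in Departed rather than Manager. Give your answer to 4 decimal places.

0.4203

Let h(s) be the probability of absorption at Departed starting from transient state s. Then h(Departed) = 1 and h(Manager) = 0. By first-step analysis:
h(Senior) = 0.2·h(Senior) + 0.28·0 + 0.28·h(Junior) + 0.24·1
h(Junior) = 0.26·h(Senior) + 0.32·0 + 0.2·h(Junior) + 0.22·1
Solving: h(Senior) = 0.4471, h(Junior) = 0.4203.
Starting from Junior, the probability is 0.4203.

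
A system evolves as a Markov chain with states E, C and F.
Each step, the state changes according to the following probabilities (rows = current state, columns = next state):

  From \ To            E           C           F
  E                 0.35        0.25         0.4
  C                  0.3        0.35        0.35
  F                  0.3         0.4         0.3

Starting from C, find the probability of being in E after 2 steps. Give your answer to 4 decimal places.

0.3150

Sum over the intermediate state after 1 step:
P = P(C→E)·P(E→E) + P(C→C)·P(C→E) + P(C→F)·P(F→E)
  = 0.3×0.35 + 0.35×0.3 + 0.35×0.3
  = 0.1050 + 0.1050 + 0.1050 = 0.3150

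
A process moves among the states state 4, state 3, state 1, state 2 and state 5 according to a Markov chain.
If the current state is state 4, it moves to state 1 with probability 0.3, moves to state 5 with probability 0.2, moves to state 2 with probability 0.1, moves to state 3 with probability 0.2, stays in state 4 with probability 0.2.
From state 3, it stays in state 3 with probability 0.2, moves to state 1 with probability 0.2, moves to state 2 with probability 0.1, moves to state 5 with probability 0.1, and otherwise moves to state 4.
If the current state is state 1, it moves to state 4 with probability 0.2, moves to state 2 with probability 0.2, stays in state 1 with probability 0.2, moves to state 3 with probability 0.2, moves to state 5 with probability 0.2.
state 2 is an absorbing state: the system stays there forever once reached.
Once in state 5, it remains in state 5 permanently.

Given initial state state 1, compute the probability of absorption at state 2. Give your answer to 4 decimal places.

0.4643

Let h(s) be the probability of absorption at state 2 starting from transient state s. Then h(state 2) = 1 and h(state 5) = 0. By first-step analysis:
h(state 4) = 0.2·h(state 4) + 0.2·h(state 3) + 0.3·h(state 1) + 0.1·1 + 0.2·0
h(state 3) = 0.4·h(state 4) + 0.2·h(state 3) + 0.2·h(state 1) + 0.1·1 + 0.1·0
h(state 1) = 0.2·h(state 4) + 0.2·h(state 3) + 0.2·h(state 1) + 0.2·1 + 0.2·0
Solving: h(state 4) = 0.4107, h(state 3) = 0.4464, h(state 1) = 0.4643.
Starting from state 1, the probability is 0.4643.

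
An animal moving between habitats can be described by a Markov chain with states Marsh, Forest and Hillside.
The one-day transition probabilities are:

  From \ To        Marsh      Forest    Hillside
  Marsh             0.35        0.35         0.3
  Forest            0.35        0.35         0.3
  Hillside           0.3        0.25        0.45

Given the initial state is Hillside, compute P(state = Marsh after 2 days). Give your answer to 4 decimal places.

Sum over the intermediate state after 1 day:
P = P(Hillside→Marsh)·P(Marsh→Marsh) + P(Hillside→Forest)·P(Forest→Marsh) + P(Hillside→Hillside)·P(Hillside→Marsh)
  = 0.3×0.35 + 0.25×0.35 + 0.45×0.3
  = 0.1050 + 0.0875 + 0.1350 = 0.3275

0.3275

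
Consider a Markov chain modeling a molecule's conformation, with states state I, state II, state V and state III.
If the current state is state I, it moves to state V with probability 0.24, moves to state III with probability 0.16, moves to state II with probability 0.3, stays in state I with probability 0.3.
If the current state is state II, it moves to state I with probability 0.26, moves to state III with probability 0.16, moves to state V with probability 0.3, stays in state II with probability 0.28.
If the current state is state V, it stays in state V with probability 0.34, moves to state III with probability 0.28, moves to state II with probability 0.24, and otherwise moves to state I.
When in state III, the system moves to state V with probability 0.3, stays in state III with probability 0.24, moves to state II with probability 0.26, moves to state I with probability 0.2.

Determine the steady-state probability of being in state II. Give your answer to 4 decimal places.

0.2682

Let the stationary distribution be π with π = πP and π_1 + π_2 + π_3 + π_4 = 1.
π_1 = 0.3·π_1 + 0.26·π_2 + 0.14·π_3 + 0.2·π_4
π_2 = 0.3·π_1 + 0.28·π_2 + 0.24·π_3 + 0.26·π_4
π_3 = 0.24·π_1 + 0.3·π_2 + 0.34·π_3 + 0.3·π_4
Solving with the normalization constraint gives π = (0.2202, 0.2682, 0.2987, 0.2129).
So the stationary probability of state II is 0.2682.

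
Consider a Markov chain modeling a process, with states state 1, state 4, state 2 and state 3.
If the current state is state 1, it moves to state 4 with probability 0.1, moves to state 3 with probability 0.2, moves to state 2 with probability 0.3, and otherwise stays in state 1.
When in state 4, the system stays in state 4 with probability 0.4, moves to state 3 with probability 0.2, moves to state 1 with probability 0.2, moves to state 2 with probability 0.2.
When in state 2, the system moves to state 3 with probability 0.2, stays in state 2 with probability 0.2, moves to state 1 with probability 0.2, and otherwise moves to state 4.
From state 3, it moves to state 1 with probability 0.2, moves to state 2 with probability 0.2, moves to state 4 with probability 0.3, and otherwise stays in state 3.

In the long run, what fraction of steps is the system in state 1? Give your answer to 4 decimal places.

Let the stationary distribution be π with π = πP and π_1 + π_2 + π_3 + π_4 = 1.
π_1 = 0.4·π_1 + 0.2·π_2 + 0.2·π_3 + 0.2·π_4
π_2 = 0.1·π_1 + 0.4·π_2 + 0.4·π_3 + 0.3·π_4
π_3 = 0.3·π_1 + 0.2·π_2 + 0.2·π_3 + 0.2·π_4
Solving with the normalization constraint gives π = (0.2500, 0.3028, 0.2250, 0.2222).
So the stationary probability of state 1 is 0.2500.

0.2500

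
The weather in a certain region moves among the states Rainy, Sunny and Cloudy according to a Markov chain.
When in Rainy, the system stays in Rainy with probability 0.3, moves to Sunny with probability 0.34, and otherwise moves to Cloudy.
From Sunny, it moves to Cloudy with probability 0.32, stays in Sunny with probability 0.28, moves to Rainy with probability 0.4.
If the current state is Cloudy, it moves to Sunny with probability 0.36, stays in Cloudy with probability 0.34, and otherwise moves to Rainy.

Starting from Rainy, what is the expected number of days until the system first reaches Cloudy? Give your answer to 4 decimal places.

2.8804

Let t(s) be the expected number of days to first reach Cloudy from state s, with t(Cloudy) = 0. Conditioning on the first day:
t(Rainy) = 1 + 0.3·t(Rainy) + 0.34·t(Sunny)
t(Sunny) = 1 + 0.4·t(Rainy) + 0.28·t(Sunny)
Solving: t(Rainy) = 2.8804, t(Sunny) = 2.9891.
Expected days from Rainy to Cloudy: 2.8804.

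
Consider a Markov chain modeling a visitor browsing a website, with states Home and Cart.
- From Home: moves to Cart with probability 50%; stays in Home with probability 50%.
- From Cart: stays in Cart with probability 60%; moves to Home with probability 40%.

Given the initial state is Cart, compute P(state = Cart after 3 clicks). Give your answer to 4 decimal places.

0.5560

Propagate the distribution vector 3 clicks from Cart.
After 0 clicks: (0.0000, 1.0000)
After 1 click: (0.4000, 0.6000)
After 2 clicks: (0.4400, 0.5600)
After 3 clicks: (0.4440, 0.5560)
P(in Cart after 3 clicks) = 0.5560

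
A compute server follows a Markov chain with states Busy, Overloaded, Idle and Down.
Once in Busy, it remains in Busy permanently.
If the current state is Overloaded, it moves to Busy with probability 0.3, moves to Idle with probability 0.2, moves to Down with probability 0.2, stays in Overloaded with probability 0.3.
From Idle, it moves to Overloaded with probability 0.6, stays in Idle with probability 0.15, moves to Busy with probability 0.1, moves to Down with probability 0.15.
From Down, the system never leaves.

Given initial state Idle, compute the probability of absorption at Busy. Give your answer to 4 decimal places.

0.5263

Let h(s) be the probability of absorption at Busy starting from transient state s. Then h(Busy) = 1 and h(Down) = 0. By first-step analysis:
h(Overloaded) = 0.3·1 + 0.3·h(Overloaded) + 0.2·h(Idle) + 0.2·0
h(Idle) = 0.1·1 + 0.6·h(Overloaded) + 0.15·h(Idle) + 0.15·0
Solving: h(Overloaded) = 0.5789, h(Idle) = 0.5263.
Starting from Idle, the probability is 0.5263.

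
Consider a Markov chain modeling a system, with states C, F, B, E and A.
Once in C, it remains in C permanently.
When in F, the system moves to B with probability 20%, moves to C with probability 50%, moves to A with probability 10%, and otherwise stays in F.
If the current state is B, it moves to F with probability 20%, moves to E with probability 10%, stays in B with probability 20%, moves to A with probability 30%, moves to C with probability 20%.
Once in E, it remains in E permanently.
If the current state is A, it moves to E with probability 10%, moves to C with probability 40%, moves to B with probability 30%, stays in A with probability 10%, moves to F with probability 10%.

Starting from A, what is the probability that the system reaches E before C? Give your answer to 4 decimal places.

0.1920

Let h(s) be the probability of absorption at E starting from transient state s. Then h(E) = 1 and h(C) = 0. By first-step analysis:
h(F) = 0.5·0 + 0.2·h(F) + 0.2·h(B) + 0.1·h(A)
h(B) = 0.2·0 + 0.2·h(F) + 0.2·h(B) + 0.1·1 + 0.3·h(A)
h(A) = 0.4·0 + 0.1·h(F) + 0.3·h(B) + 0.1·1 + 0.1·h(A)
Solving: h(F) = 0.0781, h(B) = 0.2165, h(A) = 0.1920.
Starting from A, the probability is 0.1920.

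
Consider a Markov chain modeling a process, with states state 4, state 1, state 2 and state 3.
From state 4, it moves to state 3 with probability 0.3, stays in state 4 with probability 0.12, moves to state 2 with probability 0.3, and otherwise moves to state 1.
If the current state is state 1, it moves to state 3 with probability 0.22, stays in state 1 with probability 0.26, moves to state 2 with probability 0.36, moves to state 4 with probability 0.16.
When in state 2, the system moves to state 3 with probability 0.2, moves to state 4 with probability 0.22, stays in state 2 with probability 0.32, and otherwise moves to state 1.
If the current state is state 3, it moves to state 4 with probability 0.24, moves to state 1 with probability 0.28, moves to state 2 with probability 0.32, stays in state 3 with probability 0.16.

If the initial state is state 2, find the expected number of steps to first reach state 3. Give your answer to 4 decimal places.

4.4676

Let t(s) be the expected number of steps to first reach state 3 from state s, with t(state 3) = 0. Conditioning on the first step:
t(state 4) = 1 + 0.12·t(state 4) + 0.28·t(state 1) + 0.3·t(state 2)
t(state 1) = 1 + 0.16·t(state 4) + 0.26·t(state 1) + 0.36·t(state 2)
t(state 2) = 1 + 0.22·t(state 4) + 0.26·t(state 1) + 0.32·t(state 2)
Solving: t(state 4) = 4.0602, t(state 1) = 4.4026, t(state 2) = 4.4676.
Expected steps from state 2 to state 3: 4.4676.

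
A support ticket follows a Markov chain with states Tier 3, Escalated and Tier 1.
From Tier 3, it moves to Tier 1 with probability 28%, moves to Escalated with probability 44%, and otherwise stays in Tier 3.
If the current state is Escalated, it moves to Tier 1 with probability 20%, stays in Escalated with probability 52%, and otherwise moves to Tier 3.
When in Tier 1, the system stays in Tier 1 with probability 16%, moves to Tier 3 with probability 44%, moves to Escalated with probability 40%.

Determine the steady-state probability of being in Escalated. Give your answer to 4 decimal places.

0.4688

Let the stationary distribution be π with π = πP and π_1 + π_2 + π_3 = 1.
π_1 = 0.28·π_1 + 0.28·π_2 + 0.44·π_3
π_2 = 0.44·π_1 + 0.52·π_2 + 0.4·π_3
Solving with the normalization constraint gives π = (0.3146, 0.4688, 0.2165).
So the stationary probability of Escalated is 0.4688.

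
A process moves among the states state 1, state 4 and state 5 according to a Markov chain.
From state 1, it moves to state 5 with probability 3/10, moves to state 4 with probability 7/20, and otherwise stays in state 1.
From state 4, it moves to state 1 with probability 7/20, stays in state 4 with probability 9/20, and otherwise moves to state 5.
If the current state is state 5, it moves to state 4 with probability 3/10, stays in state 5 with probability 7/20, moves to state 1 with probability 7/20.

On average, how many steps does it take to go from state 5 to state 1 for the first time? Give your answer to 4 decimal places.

Let t(s) be the expected number of steps to first reach state 1 from state s, with t(state 1) = 0. Conditioning on the first step:
t(state 4) = 1 + 0.45·t(state 4) + 0.2·t(state 5)
t(state 5) = 1 + 0.3·t(state 4) + 0.35·t(state 5)
Solving: t(state 4) = 2.8571, t(state 5) = 2.8571.
Expected steps from state 5 to state 1: 2.8571.

2.8571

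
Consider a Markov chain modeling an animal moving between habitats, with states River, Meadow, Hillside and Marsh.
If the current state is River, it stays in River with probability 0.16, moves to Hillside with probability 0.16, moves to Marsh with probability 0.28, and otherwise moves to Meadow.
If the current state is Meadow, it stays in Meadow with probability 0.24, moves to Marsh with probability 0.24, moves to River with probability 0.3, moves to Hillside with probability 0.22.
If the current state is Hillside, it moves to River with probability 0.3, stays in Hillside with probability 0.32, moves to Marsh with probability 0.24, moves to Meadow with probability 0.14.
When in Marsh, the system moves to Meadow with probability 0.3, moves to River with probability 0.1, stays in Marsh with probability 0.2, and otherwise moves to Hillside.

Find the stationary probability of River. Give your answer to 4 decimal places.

0.2212

Let the stationary distribution be π with π = πP and π_1 + π_2 + π_3 + π_4 = 1.
π_1 = 0.16·π_1 + 0.3·π_2 + 0.3·π_3 + 0.1·π_4
π_2 = 0.4·π_1 + 0.24·π_2 + 0.14·π_3 + 0.3·π_4
π_3 = 0.16·π_1 + 0.22·π_2 + 0.32·π_3 + 0.4·π_4
Solving with the normalization constraint gives π = (0.2212, 0.2620, 0.2776, 0.2393).
So the stationary probability of River is 0.2212.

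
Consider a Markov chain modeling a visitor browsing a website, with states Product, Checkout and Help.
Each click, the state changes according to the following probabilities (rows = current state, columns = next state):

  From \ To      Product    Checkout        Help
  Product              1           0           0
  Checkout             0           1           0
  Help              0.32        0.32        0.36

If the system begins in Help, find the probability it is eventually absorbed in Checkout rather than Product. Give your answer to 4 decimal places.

0.5000

Let h(s) be the probability of absorption at Checkout starting from transient state s. Then h(Checkout) = 1 and h(Product) = 0. By first-step analysis:
h(Help) = 0.32·0 + 0.32·1 + 0.36·h(Help)
Solving: h(Help) = 0.5000.
Starting from Help, the probability is 0.5000.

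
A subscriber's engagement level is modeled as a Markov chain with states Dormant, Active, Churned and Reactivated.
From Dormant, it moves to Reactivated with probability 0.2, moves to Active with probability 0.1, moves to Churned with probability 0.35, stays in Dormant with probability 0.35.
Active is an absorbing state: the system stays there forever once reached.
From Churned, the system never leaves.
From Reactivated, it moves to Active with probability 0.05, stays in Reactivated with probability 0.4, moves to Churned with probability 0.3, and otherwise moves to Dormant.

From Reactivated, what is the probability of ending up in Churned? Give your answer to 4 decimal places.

0.8309

Let h(s) be the probability of absorption at Churned starting from transient state s. Then h(Churned) = 1 and h(Active) = 0. By first-step analysis:
h(Dormant) = 0.35·h(Dormant) + 0.1·0 + 0.35·1 + 0.2·h(Reactivated)
h(Reactivated) = 0.25·h(Dormant) + 0.05·0 + 0.3·1 + 0.4·h(Reactivated)
Solving: h(Dormant) = 0.7941, h(Reactivated) = 0.8309.
Starting from Reactivated, the probability is 0.8309.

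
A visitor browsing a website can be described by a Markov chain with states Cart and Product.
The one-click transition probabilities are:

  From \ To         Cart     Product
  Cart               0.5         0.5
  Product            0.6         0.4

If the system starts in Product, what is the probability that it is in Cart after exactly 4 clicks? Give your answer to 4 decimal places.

Propagate the distribution vector 4 clicks from Product.
After 0 clicks: (0.0000, 1.0000)
After 1 click: (0.6000, 0.4000)
After 2 clicks: (0.5400, 0.4600)
After 3 clicks: (0.5460, 0.4540)
After 4 clicks: (0.5454, 0.4546)
P(in Cart after 4 clicks) = 0.5454

0.5454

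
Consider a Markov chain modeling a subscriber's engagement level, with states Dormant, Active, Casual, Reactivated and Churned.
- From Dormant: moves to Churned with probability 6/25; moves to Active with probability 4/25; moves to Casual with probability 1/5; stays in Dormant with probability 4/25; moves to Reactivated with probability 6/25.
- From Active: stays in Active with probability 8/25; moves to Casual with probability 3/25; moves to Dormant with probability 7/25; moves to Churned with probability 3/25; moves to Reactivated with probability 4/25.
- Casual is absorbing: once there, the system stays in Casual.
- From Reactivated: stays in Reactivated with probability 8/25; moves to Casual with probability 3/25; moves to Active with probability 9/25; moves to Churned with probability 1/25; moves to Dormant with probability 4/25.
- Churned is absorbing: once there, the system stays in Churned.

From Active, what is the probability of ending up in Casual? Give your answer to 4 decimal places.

Let h(s) be the probability of absorption at Casual starting from transient state s. Then h(Casual) = 1 and h(Churned) = 0. By first-step analysis:
h(Dormant) = 0.16·h(Dormant) + 0.16·h(Active) + 0.2·1 + 0.24·h(Reactivated) + 0.24·0
h(Active) = 0.28·h(Dormant) + 0.32·h(Active) + 0.12·1 + 0.16·h(Reactivated) + 0.12·0
h(Reactivated) = 0.16·h(Dormant) + 0.36·h(Active) + 0.12·1 + 0.32·h(Reactivated) + 0.04·0
Solving: h(Dormant) = 0.4979, h(Active) = 0.5147, h(Reactivated) = 0.5661.
Starting from Active, the probability is 0.5147.

0.5147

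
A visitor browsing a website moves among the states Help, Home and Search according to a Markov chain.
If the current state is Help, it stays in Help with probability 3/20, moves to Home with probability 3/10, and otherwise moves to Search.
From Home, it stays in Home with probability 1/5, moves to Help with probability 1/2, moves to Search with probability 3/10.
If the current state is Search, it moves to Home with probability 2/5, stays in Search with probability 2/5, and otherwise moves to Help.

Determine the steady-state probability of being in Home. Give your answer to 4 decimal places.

Let the stationary distribution be π with π = πP and π_1 + π_2 + π_3 = 1.
π_1 = 0.15·π_1 + 0.5·π_2 + 0.2·π_3
π_2 = 0.3·π_1 + 0.2·π_2 + 0.4·π_3
Solving with the normalization constraint gives π = (0.2791, 0.3101, 0.4109).
So the stationary probability of Home is 0.3101.

0.3101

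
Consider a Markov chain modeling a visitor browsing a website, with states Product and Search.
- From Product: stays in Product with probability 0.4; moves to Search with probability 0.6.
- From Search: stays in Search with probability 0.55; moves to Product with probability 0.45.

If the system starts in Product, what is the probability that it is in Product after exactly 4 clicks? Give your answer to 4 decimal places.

Propagate the distribution vector 4 clicks from Product.
After 0 clicks: (1.0000, 0.0000)
After 1 click: (0.4000, 0.6000)
After 2 clicks: (0.4300, 0.5700)
After 3 clicks: (0.4285, 0.5715)
After 4 clicks: (0.4286, 0.5714)
P(in Product after 4 clicks) = 0.4286

0.4286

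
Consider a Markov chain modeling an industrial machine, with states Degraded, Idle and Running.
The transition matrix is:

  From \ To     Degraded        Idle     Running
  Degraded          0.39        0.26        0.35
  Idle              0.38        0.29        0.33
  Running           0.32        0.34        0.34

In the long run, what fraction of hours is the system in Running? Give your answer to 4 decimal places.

0.3407

Let the stationary distribution be π with π = πP and π_1 + π_2 + π_3 = 1.
π_1 = 0.39·π_1 + 0.38·π_2 + 0.32·π_3
π_2 = 0.26·π_1 + 0.29·π_2 + 0.34·π_3
Solving with the normalization constraint gives π = (0.3632, 0.2961, 0.3407).
So the stationary probability of Running is 0.3407.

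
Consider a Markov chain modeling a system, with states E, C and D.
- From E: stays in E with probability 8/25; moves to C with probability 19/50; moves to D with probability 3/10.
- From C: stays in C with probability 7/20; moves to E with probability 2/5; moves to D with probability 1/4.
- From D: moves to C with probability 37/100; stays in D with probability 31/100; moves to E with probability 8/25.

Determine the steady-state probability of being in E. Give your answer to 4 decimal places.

Let the stationary distribution be π with π = πP and π_1 + π_2 + π_3 = 1.
π_1 = 0.32·π_1 + 0.4·π_2 + 0.32·π_3
π_2 = 0.38·π_1 + 0.35·π_2 + 0.37·π_3
Solving with the normalization constraint gives π = (0.3493, 0.3662, 0.2845).
So the stationary probability of E is 0.3493.

0.3493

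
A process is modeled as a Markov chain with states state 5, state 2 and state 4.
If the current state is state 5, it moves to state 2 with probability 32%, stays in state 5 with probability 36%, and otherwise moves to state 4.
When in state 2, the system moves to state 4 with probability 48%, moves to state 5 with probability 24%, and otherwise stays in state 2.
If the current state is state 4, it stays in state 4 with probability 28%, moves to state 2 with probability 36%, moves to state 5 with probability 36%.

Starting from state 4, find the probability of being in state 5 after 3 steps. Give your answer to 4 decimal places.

0.3220

Propagate the distribution vector 3 steps from state 4.
After 0 steps: (0.0000, 0.0000, 1.0000)
After 1 step: (0.3600, 0.3600, 0.2800)
After 2 steps: (0.3168, 0.3168, 0.3664)
After 3 steps: (0.3220, 0.3220, 0.3560)
P(in state 5 after 3 steps) = 0.3220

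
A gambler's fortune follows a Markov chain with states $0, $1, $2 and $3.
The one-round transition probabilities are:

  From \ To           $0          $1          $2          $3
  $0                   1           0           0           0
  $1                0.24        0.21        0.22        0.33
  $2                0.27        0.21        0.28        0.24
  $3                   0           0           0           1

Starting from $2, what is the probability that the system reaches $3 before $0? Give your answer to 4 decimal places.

Let h(s) be the probability of absorption at $3 starting from transient state s. Then h($3) = 1 and h($0) = 0. By first-step analysis:
h($1) = 0.24·0 + 0.21·h($1) + 0.22·h($2) + 0.33·1
h($2) = 0.27·0 + 0.21·h($1) + 0.28·h($2) + 0.24·1
Solving: h($1) = 0.5557, h($2) = 0.4954.
Starting from $2, the probability is 0.4954.

0.4954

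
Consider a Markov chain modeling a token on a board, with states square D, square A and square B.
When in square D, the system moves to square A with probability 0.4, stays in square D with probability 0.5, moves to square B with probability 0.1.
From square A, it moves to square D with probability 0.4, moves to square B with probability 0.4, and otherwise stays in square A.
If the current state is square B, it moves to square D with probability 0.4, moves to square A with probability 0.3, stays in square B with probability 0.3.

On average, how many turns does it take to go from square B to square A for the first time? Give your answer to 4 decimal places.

Let t(s) be the expected number of turns to first reach square A from state s, with t(square A) = 0. Conditioning on the first turn:
t(square D) = 1 + 0.5·t(square D) + 0.1·t(square B)
t(square B) = 1 + 0.4·t(square D) + 0.3·t(square B)
Solving: t(square D) = 2.5806, t(square B) = 2.9032.
Expected turns from square B to square A: 2.9032.

2.9032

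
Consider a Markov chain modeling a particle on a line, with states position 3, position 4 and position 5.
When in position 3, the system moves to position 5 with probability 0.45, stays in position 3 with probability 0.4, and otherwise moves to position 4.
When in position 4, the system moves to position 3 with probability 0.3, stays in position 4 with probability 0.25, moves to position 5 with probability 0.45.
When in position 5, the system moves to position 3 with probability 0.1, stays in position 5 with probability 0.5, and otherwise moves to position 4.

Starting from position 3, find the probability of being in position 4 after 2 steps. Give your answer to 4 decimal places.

0.2775

Sum over the intermediate state after 1 step:
P = P(position 3→position 3)·P(position 3→position 4) + P(position 3→position 4)·P(position 4→position 4) + P(position 3→position 5)·P(position 5→position 4)
  = 0.4×0.15 + 0.15×0.25 + 0.45×0.4
  = 0.0600 + 0.0375 + 0.1800 = 0.2775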